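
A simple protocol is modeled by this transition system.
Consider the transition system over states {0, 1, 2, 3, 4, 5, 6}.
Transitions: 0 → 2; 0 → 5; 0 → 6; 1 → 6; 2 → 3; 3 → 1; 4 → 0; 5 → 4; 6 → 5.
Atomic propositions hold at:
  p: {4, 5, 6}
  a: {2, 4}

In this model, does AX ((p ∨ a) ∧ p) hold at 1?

Yes

Sat(p ∨ a) = {2, 4, 5, 6}
Sat((p ∨ a) ∧ p) = {4, 5, 6}
Sat(AX ((p ∨ a) ∧ p)) = {s : every successor in {4, 5, 6}} = {1, 5, 6}
1 ∈ Sat(AX ((p ∨ a) ∧ p)) = {1, 5, 6}, so the formula holds at 1.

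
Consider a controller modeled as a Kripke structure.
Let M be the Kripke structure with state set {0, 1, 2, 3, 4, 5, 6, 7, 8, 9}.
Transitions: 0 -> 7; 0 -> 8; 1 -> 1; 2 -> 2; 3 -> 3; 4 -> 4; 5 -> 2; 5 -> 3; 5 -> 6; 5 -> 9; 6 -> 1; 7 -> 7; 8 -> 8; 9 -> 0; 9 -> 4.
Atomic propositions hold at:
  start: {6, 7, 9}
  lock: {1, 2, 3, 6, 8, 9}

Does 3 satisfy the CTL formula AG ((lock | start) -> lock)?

Sat(lock | start) = {1, 2, 3, 6, 7, 8, 9}
Sat((lock | start) -> lock) = {0, 1, 2, 3, 4, 5, 6, 8, 9}
AG ((lock | start) -> lock): greatest fixpoint, start Z0 = {0, 1, 2, 3, 4, 5, 6, 8, 9}, keep only states in Sat with every successor in Z. Z1 = {1, 2, 3, 4, 5, 6, 8, 9}; Z2 = {1, 2, 3, 4, 5, 6, 8}; Z3 = {1, 2, 3, 4, 6, 8}; fixed.
Sat(AG ((lock | start) -> lock)) = {1, 2, 3, 4, 6, 8}
3 ∈ Sat(AG ((lock | start) -> lock)) = {1, 2, 3, 4, 6, 8}, so the formula holds at 3.

Yes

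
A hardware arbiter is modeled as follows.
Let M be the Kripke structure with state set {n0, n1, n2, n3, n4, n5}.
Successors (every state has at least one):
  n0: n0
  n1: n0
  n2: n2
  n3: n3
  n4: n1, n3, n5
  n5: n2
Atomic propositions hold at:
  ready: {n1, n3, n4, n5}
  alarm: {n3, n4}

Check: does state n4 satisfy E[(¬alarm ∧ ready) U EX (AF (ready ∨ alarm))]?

Sat(¬alarm) = {n0, n1, n2, n5}
Sat(¬alarm ∧ ready) = {n1, n5}
Sat(ready ∨ alarm) = {n1, n3, n4, n5}
AF (ready ∨ alarm): least fixpoint, start Z0 = {n1, n3, n4, n5}, add states with every successor in Z. Already a fixed point.
Sat(AF (ready ∨ alarm)) = {n1, n3, n4, n5}
Sat(EX (AF (ready ∨ alarm))) = {s : some successor in {n1, n3, n4, n5}} = {n3, n4}
E[(¬alarm ∧ ready) U EX (AF (ready ∨ alarm))]: least fixpoint, start Z0 = Sat(EX (AF (ready ∨ alarm))) = {n3, n4}, add states in Sat(¬alarm ∧ ready) with some successor in Z. Already a fixed point.
Sat(E[(¬alarm ∧ ready) U EX (AF (ready ∨ alarm))]) = {n3, n4}
n4 ∈ Sat(E[(¬alarm ∧ ready) U EX (AF (ready ∨ alarm))]) = {n3, n4}, so the formula holds at n4.

Yes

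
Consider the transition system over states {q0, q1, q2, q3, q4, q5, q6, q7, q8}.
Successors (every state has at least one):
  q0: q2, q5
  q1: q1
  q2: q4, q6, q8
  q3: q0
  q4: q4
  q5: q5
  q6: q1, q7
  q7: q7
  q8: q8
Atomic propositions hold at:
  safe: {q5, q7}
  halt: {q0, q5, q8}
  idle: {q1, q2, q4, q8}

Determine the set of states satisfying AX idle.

Sat(AX idle) = {s : every successor in {q1, q2, q4, q8}} = {q1, q4, q8}

{q1, q4, q8}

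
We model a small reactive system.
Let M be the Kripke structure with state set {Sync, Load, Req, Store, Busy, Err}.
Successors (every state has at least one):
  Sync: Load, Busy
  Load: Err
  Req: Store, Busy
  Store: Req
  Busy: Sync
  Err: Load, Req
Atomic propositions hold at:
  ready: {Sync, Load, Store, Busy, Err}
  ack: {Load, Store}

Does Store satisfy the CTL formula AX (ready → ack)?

Sat(ready → ack) = {Load, Req, Store}
Sat(AX (ready → ack)) = {s : every successor in {Load, Req, Store}} = {Store, Err}
Store ∈ Sat(AX (ready → ack)) = {Store, Err}, so the formula holds at Store.

Yes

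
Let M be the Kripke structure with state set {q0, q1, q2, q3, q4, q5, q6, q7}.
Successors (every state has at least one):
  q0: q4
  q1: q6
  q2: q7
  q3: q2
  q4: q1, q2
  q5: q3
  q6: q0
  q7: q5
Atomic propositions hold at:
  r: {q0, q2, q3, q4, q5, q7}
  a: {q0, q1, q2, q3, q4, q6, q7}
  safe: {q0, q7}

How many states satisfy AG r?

4

AG r: greatest fixpoint, start Z0 = {q0, q2, q3, q4, q5, q7}, keep only states in Sat with every successor in Z. Z1 = {q0, q2, q3, q5, q7}; Z2 = {q2, q3, q5, q7}; fixed.
Sat(AG r) = {q2, q3, q5, q7}
|Sat(AG r)| = |{q2, q3, q5, q7}| = 4.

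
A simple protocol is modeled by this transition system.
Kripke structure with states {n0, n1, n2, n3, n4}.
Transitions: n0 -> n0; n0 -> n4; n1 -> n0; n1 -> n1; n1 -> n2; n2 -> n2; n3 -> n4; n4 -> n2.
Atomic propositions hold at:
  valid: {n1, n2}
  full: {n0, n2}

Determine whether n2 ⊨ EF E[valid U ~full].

Sat(~full) = {n1, n3, n4}
E[valid U ~full]: least fixpoint, start Z0 = Sat(~full) = {n1, n3, n4}, add states in Sat(valid) with some successor in Z. Already a fixed point.
Sat(E[valid U ~full]) = {n1, n3, n4}
EF E[valid U ~full]: least fixpoint, start Z0 = {n1, n3, n4}, add states with some successor in Z. Z1 = {n0, n1, n3, n4}; fixed.
Sat(EF E[valid U ~full]) = {n0, n1, n3, n4}
n2 ∉ Sat(EF E[valid U ~full]) = {n0, n1, n3, n4}, so the formula does not hold at n2.

No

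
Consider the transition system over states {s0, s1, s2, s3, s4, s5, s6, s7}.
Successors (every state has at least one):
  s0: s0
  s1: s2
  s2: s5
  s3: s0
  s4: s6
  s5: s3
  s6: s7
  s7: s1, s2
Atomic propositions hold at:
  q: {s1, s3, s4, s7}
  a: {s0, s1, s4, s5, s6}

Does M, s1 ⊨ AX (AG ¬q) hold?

No

Sat(¬q) = {s0, s2, s5, s6}
AG ¬q: greatest fixpoint, start Z0 = {s0, s2, s5, s6}, keep only states in Sat with every successor in Z. Z1 = {s0, s2}; Z2 = {s0}; fixed.
Sat(AG ¬q) = {s0}
Sat(AX (AG ¬q)) = {s : every successor in {s0}} = {s0, s3}
s1 ∉ Sat(AX (AG ¬q)) = {s0, s3}, so the formula does not hold at s1.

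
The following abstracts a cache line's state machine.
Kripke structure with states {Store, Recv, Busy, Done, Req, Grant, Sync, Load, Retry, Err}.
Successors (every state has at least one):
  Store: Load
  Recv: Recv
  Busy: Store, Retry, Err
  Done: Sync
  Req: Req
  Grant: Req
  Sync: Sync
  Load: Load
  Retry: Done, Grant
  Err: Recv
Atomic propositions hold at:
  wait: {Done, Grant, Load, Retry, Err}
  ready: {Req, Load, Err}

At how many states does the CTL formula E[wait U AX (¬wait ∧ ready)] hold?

Sat(¬wait) = {Store, Recv, Busy, Req, Sync}
Sat(¬wait ∧ ready) = {Req}
Sat(AX (¬wait ∧ ready)) = {s : every successor in {Req}} = {Req, Grant}
E[wait U AX (¬wait ∧ ready)]: least fixpoint, start Z0 = Sat(AX (¬wait ∧ ready)) = {Req, Grant}, add states in Sat(wait) with some successor in Z. Z1 = {Req, Grant, Retry}; fixed.
Sat(E[wait U AX (¬wait ∧ ready)]) = {Req, Grant, Retry}
|Sat(E[wait U AX (¬wait ∧ ready)])| = |{Req, Grant, Retry}| = 3.

3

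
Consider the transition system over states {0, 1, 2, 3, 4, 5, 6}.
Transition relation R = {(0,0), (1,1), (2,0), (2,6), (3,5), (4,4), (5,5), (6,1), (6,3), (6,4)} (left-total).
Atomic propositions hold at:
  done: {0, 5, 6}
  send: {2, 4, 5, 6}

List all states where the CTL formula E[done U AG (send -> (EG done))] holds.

{0, 1, 3, 5, 6}

EG done: greatest fixpoint, start Z0 = {0, 5, 6}, keep only states in Sat with some successor in Z. Z1 = {0, 5}; fixed.
Sat(EG done) = {0, 5}
Sat(send -> (EG done)) = {0, 1, 3, 5}
AG (send -> (EG done)): greatest fixpoint, start Z0 = {0, 1, 3, 5}, keep only states in Sat with every successor in Z. Already a fixed point.
Sat(AG (send -> (EG done))) = {0, 1, 3, 5}
E[done U AG (send -> (EG done))]: least fixpoint, start Z0 = Sat(AG (send -> (EG done))) = {0, 1, 3, 5}, add states in Sat(done) with some successor in Z. Z1 = {0, 1, 3, 5, 6}; fixed.
Sat(E[done U AG (send -> (EG done))]) = {0, 1, 3, 5, 6}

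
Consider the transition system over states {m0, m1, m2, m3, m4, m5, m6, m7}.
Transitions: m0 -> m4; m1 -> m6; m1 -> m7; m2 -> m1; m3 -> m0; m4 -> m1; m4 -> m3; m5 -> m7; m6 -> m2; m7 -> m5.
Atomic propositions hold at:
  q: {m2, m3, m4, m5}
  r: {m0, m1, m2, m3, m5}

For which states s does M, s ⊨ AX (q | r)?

{m0, m2, m3, m4, m6, m7}

Sat(q | r) = {m0, m1, m2, m3, m4, m5}
Sat(AX (q | r)) = {s : every successor in {m0, m1, m2, m3, m4, m5}} = {m0, m2, m3, m4, m6, m7}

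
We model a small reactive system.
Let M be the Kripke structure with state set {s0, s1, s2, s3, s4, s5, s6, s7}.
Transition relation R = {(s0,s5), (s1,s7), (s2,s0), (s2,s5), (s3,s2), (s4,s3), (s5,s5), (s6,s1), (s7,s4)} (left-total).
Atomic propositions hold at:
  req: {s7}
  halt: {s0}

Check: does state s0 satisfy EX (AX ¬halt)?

Yes

Sat(¬halt) = {s1, s2, s3, s4, s5, s6, s7}
Sat(AX ¬halt) = {s : every successor in {s1, s2, s3, s4, s5, s6, s7}} = {s0, s1, s3, s4, s5, s6, s7}
Sat(EX (AX ¬halt)) = {s : some successor in {s0, s1, s3, s4, s5, s6, s7}} = {s0, s1, s2, s4, s5, s6, s7}
s0 ∈ Sat(EX (AX ¬halt)) = {s0, s1, s2, s4, s5, s6, s7}, so the formula holds at s0.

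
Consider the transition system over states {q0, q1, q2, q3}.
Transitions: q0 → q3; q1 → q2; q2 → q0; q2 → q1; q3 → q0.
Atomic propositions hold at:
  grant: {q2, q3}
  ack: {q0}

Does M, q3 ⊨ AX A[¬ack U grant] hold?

Sat(¬ack) = {q1, q2, q3}
A[¬ack U grant]: least fixpoint, start Z0 = Sat(grant) = {q2, q3}, add states in Sat(¬ack) with every successor in Z. Z1 = {q1, q2, q3}; fixed.
Sat(A[¬ack U grant]) = {q1, q2, q3}
Sat(AX A[¬ack U grant]) = {s : every successor in {q1, q2, q3}} = {q0, q1}
q3 ∉ Sat(AX A[¬ack U grant]) = {q0, q1}, so the formula does not hold at q3.

No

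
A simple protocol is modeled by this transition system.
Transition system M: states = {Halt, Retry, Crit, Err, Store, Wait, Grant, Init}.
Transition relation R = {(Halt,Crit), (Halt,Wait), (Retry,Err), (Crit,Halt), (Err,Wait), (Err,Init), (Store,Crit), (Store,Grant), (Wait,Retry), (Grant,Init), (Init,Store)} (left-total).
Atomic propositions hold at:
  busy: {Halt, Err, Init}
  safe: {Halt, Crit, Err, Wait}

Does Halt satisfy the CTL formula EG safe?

Yes

EG safe: greatest fixpoint, start Z0 = {Halt, Crit, Err, Wait}, keep only states in Sat with some successor in Z. Z1 = {Halt, Crit, Err}; Z2 = {Halt, Crit}; fixed.
Sat(EG safe) = {Halt, Crit}
Halt ∈ Sat(EG safe) = {Halt, Crit}, so the formula holds at Halt.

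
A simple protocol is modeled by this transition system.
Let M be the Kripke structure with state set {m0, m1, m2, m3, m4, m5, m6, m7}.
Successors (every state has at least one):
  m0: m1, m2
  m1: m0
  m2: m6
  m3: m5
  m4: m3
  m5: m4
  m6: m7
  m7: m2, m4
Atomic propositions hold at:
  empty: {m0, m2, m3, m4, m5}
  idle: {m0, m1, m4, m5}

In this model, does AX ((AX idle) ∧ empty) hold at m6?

Sat(AX idle) = {s : every successor in {m0, m1, m4, m5}} = {m1, m3, m5}
Sat((AX idle) ∧ empty) = {m3, m5}
Sat(AX ((AX idle) ∧ empty)) = {s : every successor in {m3, m5}} = {m3, m4}
m6 ∉ Sat(AX ((AX idle) ∧ empty)) = {m3, m4}, so the formula does not hold at m6.

No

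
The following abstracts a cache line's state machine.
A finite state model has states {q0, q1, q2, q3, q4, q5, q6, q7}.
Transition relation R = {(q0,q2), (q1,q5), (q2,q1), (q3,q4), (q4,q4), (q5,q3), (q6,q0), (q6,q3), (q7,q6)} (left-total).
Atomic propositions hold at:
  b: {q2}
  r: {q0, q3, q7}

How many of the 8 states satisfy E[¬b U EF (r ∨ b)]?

Sat(¬b) = {q0, q1, q3, q4, q5, q6, q7}
Sat(r ∨ b) = {q0, q2, q3, q7}
EF (r ∨ b): least fixpoint, start Z0 = {q0, q2, q3, q7}, add states with some successor in Z. Z1 = {q0, q2, q3, q5, q6, q7}; Z2 = {q0, q1, q2, q3, q5, q6, q7}; fixed.
Sat(EF (r ∨ b)) = {q0, q1, q2, q3, q5, q6, q7}
E[¬b U EF (r ∨ b)]: least fixpoint, start Z0 = Sat(EF (r ∨ b)) = {q0, q1, q2, q3, q5, q6, q7}, add states in Sat(¬b) with some successor in Z. Already a fixed point.
Sat(E[¬b U EF (r ∨ b)]) = {q0, q1, q2, q3, q5, q6, q7}
|Sat(E[¬b U EF (r ∨ b)])| = |{q0, q1, q2, q3, q5, q6, q7}| = 7.

7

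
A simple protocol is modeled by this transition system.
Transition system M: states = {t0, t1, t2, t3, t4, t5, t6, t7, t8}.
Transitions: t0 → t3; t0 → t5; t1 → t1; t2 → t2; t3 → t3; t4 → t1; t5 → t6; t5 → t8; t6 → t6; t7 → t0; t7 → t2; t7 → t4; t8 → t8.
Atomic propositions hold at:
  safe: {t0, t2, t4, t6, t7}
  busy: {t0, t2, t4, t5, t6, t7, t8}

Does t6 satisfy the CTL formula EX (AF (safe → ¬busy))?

Sat(¬busy) = {t1, t3}
Sat(safe → ¬busy) = {t1, t3, t5, t8}
AF (safe → ¬busy): least fixpoint, start Z0 = {t1, t3, t5, t8}, add states with every successor in Z. Z1 = {t0, t1, t3, t4, t5, t8}; fixed.
Sat(AF (safe → ¬busy)) = {t0, t1, t3, t4, t5, t8}
Sat(EX (AF (safe → ¬busy))) = {s : some successor in {t0, t1, t3, t4, t5, t8}} = {t0, t1, t3, t4, t5, t7, t8}
t6 ∉ Sat(EX (AF (safe → ¬busy))) = {t0, t1, t3, t4, t5, t7, t8}, so the formula does not hold at t6.

No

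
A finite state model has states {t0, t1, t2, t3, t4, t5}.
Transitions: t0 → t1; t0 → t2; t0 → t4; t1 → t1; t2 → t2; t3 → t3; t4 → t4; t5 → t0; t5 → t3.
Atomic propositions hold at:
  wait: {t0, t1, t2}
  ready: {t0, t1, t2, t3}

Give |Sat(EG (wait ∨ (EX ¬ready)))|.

Sat(¬ready) = {t4, t5}
Sat(EX ¬ready) = {s : some successor in {t4, t5}} = {t0, t4}
Sat(wait ∨ (EX ¬ready)) = {t0, t1, t2, t4}
EG (wait ∨ (EX ¬ready)): greatest fixpoint, start Z0 = {t0, t1, t2, t4}, keep only states in Sat with some successor in Z. Already a fixed point.
Sat(EG (wait ∨ (EX ¬ready))) = {t0, t1, t2, t4}
|Sat(EG (wait ∨ (EX ¬ready)))| = |{t0, t1, t2, t4}| = 4.

4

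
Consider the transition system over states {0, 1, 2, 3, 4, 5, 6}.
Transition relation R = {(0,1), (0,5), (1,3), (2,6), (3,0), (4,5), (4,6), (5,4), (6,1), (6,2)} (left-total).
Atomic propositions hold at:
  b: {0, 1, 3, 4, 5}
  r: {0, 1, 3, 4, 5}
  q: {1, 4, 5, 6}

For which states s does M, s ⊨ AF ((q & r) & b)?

{0, 1, 3, 4, 5}

Sat(q & r) = {1, 4, 5}
Sat((q & r) & b) = {1, 4, 5}
AF ((q & r) & b): least fixpoint, start Z0 = {1, 4, 5}, add states with every successor in Z. Z1 = {0, 1, 4, 5}; Z2 = {0, 1, 3, 4, 5}; fixed.
Sat(AF ((q & r) & b)) = {0, 1, 3, 4, 5}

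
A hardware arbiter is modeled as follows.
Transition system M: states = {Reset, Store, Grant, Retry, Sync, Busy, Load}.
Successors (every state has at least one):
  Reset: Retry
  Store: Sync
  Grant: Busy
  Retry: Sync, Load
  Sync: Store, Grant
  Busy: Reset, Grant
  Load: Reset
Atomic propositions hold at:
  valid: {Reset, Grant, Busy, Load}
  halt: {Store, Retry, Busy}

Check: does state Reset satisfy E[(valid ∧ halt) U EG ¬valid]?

Sat(valid ∧ halt) = {Busy}
Sat(¬valid) = {Store, Retry, Sync}
EG ¬valid: greatest fixpoint, start Z0 = {Store, Retry, Sync}, keep only states in Sat with some successor in Z. Already a fixed point.
Sat(EG ¬valid) = {Store, Retry, Sync}
E[(valid ∧ halt) U EG ¬valid]: least fixpoint, start Z0 = Sat(EG ¬valid) = {Store, Retry, Sync}, add states in Sat(valid ∧ halt) with some successor in Z. Already a fixed point.
Sat(E[(valid ∧ halt) U EG ¬valid]) = {Store, Retry, Sync}
Reset ∉ Sat(E[(valid ∧ halt) U EG ¬valid]) = {Store, Retry, Sync}, so the formula does not hold at Reset.

No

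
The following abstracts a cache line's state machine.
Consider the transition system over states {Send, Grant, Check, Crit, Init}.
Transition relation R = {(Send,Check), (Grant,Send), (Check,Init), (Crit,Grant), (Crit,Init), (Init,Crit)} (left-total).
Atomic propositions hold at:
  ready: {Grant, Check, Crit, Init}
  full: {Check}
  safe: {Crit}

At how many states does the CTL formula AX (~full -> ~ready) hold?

Sat(~full) = {Send, Grant, Crit, Init}
Sat(~ready) = {Send}
Sat(~full -> ~ready) = {Send, Check}
Sat(AX (~full -> ~ready)) = {s : every successor in {Send, Check}} = {Send, Grant}
|Sat(AX (~full -> ~ready))| = |{Send, Grant}| = 2.

2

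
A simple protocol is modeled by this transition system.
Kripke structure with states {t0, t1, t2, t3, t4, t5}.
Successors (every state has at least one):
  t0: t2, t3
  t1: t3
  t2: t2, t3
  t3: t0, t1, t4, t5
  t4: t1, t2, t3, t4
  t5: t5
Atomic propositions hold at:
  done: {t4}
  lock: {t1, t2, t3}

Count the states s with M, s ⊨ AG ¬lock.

Sat(¬lock) = {t0, t4, t5}
AG ¬lock: greatest fixpoint, start Z0 = {t0, t4, t5}, keep only states in Sat with every successor in Z. Z1 = {t5}; fixed.
Sat(AG ¬lock) = {t5}
|Sat(AG ¬lock)| = |{t5}| = 1.

1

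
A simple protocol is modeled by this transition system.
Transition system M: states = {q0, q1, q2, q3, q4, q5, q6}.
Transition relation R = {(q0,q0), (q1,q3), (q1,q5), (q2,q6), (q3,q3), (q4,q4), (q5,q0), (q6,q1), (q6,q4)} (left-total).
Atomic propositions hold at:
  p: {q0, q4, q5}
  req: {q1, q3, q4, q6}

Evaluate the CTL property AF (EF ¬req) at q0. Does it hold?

Yes

Sat(¬req) = {q0, q2, q5}
EF ¬req: least fixpoint, start Z0 = {q0, q2, q5}, add states with some successor in Z. Z1 = {q0, q1, q2, q5}; Z2 = {q0, q1, q2, q5, q6}; fixed.
Sat(EF ¬req) = {q0, q1, q2, q5, q6}
AF (EF ¬req): least fixpoint, start Z0 = {q0, q1, q2, q5, q6}, add states with every successor in Z. Already a fixed point.
Sat(AF (EF ¬req)) = {q0, q1, q2, q5, q6}
q0 ∈ Sat(AF (EF ¬req)) = {q0, q1, q2, q5, q6}, so the formula holds at q0.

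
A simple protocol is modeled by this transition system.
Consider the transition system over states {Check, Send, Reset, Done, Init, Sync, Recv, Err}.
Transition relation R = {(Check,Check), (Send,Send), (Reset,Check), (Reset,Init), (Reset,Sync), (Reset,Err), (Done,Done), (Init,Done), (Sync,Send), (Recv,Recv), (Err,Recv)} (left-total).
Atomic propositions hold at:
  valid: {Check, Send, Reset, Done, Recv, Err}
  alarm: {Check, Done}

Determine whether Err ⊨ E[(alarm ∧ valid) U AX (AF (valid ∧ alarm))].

No

Sat(alarm ∧ valid) = {Check, Done}
Sat(valid ∧ alarm) = {Check, Done}
AF (valid ∧ alarm): least fixpoint, start Z0 = {Check, Done}, add states with every successor in Z. Z1 = {Check, Done, Init}; fixed.
Sat(AF (valid ∧ alarm)) = {Check, Done, Init}
Sat(AX (AF (valid ∧ alarm))) = {s : every successor in {Check, Done, Init}} = {Check, Done, Init}
E[(alarm ∧ valid) U AX (AF (valid ∧ alarm))]: least fixpoint, start Z0 = Sat(AX (AF (valid ∧ alarm))) = {Check, Done, Init}, add states in Sat(alarm ∧ valid) with some successor in Z. Already a fixed point.
Sat(E[(alarm ∧ valid) U AX (AF (valid ∧ alarm))]) = {Check, Done, Init}
Err ∉ Sat(E[(alarm ∧ valid) U AX (AF (valid ∧ alarm))]) = {Check, Done, Init}, so the formula does not hold at Err.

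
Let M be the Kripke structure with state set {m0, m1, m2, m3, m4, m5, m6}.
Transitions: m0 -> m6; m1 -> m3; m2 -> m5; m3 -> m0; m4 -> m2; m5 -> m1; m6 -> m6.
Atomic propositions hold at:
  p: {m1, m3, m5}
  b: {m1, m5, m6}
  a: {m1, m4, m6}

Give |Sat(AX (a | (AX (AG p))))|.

3

AG p: greatest fixpoint, start Z0 = {m1, m3, m5}, keep only states in Sat with every successor in Z. Z1 = {m1, m5}; Z2 = {m5}; Z3 = ∅; fixed.
Sat(AG p) = ∅
Sat(AX (AG p)) = {s : every successor in ∅} = ∅
Sat(a | (AX (AG p))) = {m1, m4, m6}
Sat(AX (a | (AX (AG p)))) = {s : every successor in {m1, m4, m6}} = {m0, m5, m6}
|Sat(AX (a | (AX (AG p))))| = |{m0, m5, m6}| = 3.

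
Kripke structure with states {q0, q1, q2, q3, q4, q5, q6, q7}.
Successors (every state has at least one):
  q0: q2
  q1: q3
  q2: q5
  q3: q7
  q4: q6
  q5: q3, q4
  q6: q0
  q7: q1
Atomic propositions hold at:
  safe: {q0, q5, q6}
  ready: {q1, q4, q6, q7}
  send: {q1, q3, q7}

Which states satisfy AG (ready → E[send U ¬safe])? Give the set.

Sat(¬safe) = {q1, q2, q3, q4, q7}
E[send U ¬safe]: least fixpoint, start Z0 = Sat(¬safe) = {q1, q2, q3, q4, q7}, add states in Sat(send) with some successor in Z. Already a fixed point.
Sat(E[send U ¬safe]) = {q1, q2, q3, q4, q7}
Sat(ready → E[send U ¬safe]) = {q0, q1, q2, q3, q4, q5, q7}
AG (ready → E[send U ¬safe]): greatest fixpoint, start Z0 = {q0, q1, q2, q3, q4, q5, q7}, keep only states in Sat with every successor in Z. Z1 = {q0, q1, q2, q3, q5, q7}; Z2 = {q0, q1, q2, q3, q7}; Z3 = {q0, q1, q3, q7}; Z4 = {q1, q3, q7}; fixed.
Sat(AG (ready → E[send U ¬safe])) = {q1, q3, q7}

{q1, q3, q7}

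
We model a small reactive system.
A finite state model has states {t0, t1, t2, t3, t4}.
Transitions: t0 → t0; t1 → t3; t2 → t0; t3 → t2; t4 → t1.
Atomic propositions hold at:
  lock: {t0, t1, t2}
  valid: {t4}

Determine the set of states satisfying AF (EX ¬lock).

Sat(¬lock) = {t3, t4}
Sat(EX ¬lock) = {s : some successor in {t3, t4}} = {t1}
AF (EX ¬lock): least fixpoint, start Z0 = {t1}, add states with every successor in Z. Z1 = {t1, t4}; fixed.
Sat(AF (EX ¬lock)) = {t1, t4}

{t1, t4}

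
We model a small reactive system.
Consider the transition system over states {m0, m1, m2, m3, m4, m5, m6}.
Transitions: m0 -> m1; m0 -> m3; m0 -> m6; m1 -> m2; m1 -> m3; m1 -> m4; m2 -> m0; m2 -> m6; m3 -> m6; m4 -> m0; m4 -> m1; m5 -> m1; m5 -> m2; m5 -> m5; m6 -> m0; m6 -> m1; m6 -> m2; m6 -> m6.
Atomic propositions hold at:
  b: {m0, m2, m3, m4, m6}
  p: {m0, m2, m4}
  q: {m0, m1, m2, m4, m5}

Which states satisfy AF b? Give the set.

AF b: least fixpoint, start Z0 = {m0, m2, m3, m4, m6}, add states with every successor in Z. Z1 = {m0, m1, m2, m3, m4, m6}; fixed.
Sat(AF b) = {m0, m1, m2, m3, m4, m6}

{m0, m1, m2, m3, m4, m6}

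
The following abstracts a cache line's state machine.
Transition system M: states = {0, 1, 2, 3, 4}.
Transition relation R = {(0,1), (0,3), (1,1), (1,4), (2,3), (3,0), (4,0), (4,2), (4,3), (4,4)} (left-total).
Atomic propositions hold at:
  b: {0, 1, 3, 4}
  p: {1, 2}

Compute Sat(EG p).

{1}

EG p: greatest fixpoint, start Z0 = {1, 2}, keep only states in Sat with some successor in Z. Z1 = {1}; fixed.
Sat(EG p) = {1}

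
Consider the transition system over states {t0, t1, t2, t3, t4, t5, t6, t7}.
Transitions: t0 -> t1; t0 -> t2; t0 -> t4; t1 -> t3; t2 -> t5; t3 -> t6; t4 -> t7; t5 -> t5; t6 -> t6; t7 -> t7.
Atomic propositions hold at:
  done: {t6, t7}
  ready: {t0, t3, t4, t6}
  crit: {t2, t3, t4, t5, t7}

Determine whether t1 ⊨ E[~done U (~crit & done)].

Yes

Sat(~done) = {t0, t1, t2, t3, t4, t5}
Sat(~crit) = {t0, t1, t6}
Sat(~crit & done) = {t6}
E[~done U (~crit & done)]: least fixpoint, start Z0 = Sat((~crit & done)) = {t6}, add states in Sat(~done) with some successor in Z. Z1 = {t3, t6}; Z2 = {t1, t3, t6}; Z3 = {t0, t1, t3, t6}; fixed.
Sat(E[~done U (~crit & done)]) = {t0, t1, t3, t6}
t1 ∈ Sat(E[~done U (~crit & done)]) = {t0, t1, t3, t6}, so the formula holds at t1.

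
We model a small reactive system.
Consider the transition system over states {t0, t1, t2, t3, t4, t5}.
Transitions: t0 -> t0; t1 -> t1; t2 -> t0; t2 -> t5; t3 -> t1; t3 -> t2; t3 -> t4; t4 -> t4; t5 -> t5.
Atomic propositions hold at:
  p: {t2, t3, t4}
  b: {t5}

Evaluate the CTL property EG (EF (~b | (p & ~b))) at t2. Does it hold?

Yes

Sat(~b) = {t0, t1, t2, t3, t4}
Sat(p & ~b) = {t2, t3, t4}
Sat(~b | (p & ~b)) = {t0, t1, t2, t3, t4}
EF (~b | (p & ~b)): least fixpoint, start Z0 = {t0, t1, t2, t3, t4}, add states with some successor in Z. Already a fixed point.
Sat(EF (~b | (p & ~b))) = {t0, t1, t2, t3, t4}
EG (EF (~b | (p & ~b))): greatest fixpoint, start Z0 = {t0, t1, t2, t3, t4}, keep only states in Sat with some successor in Z. Already a fixed point.
Sat(EG (EF (~b | (p & ~b)))) = {t0, t1, t2, t3, t4}
t2 ∈ Sat(EG (EF (~b | (p & ~b)))) = {t0, t1, t2, t3, t4}, so the formula holds at t2.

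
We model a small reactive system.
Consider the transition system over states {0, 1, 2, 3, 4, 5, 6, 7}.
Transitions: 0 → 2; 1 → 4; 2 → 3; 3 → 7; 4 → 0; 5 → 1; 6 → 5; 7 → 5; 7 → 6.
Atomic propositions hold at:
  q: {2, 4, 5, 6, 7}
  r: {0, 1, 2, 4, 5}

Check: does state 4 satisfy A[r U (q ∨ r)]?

Yes

Sat(q ∨ r) = {0, 1, 2, 4, 5, 6, 7}
A[r U (q ∨ r)]: least fixpoint, start Z0 = Sat((q ∨ r)) = {0, 1, 2, 4, 5, 6, 7}, add states in Sat(r) with every successor in Z. Already a fixed point.
Sat(A[r U (q ∨ r)]) = {0, 1, 2, 4, 5, 6, 7}
4 ∈ Sat(A[r U (q ∨ r)]) = {0, 1, 2, 4, 5, 6, 7}, so the formula holds at 4.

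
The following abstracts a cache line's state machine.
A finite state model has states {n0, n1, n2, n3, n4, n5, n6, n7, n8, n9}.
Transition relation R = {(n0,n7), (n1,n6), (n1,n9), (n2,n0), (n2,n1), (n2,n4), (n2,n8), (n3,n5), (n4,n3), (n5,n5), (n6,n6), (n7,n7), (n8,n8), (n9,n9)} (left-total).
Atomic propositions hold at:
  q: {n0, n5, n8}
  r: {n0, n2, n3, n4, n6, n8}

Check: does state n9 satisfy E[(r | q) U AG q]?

Sat(r | q) = {n0, n2, n3, n4, n5, n6, n8}
AG q: greatest fixpoint, start Z0 = {n0, n5, n8}, keep only states in Sat with every successor in Z. Z1 = {n5, n8}; fixed.
Sat(AG q) = {n5, n8}
E[(r | q) U AG q]: least fixpoint, start Z0 = Sat(AG q) = {n5, n8}, add states in Sat(r | q) with some successor in Z. Z1 = {n2, n3, n5, n8}; Z2 = {n2, n3, n4, n5, n8}; fixed.
Sat(E[(r | q) U AG q]) = {n2, n3, n4, n5, n8}
n9 ∉ Sat(E[(r | q) U AG q]) = {n2, n3, n4, n5, n8}, so the formula does not hold at n9.

No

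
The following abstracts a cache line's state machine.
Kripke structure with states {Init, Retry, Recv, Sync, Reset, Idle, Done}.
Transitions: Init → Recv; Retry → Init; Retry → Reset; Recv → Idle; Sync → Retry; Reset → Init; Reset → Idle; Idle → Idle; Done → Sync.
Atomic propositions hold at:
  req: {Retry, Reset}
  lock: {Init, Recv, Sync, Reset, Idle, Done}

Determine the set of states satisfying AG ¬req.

{Init, Recv, Idle}

Sat(¬req) = {Init, Recv, Sync, Idle, Done}
AG ¬req: greatest fixpoint, start Z0 = {Init, Recv, Sync, Idle, Done}, keep only states in Sat with every successor in Z. Z1 = {Init, Recv, Idle, Done}; Z2 = {Init, Recv, Idle}; fixed.
Sat(AG ¬req) = {Init, Recv, Idle}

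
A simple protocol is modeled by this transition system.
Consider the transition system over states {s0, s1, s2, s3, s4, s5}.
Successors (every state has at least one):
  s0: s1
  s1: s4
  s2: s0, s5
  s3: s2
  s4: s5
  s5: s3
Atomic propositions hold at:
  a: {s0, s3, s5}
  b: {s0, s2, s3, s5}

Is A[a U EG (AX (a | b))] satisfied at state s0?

Sat(a | b) = {s0, s2, s3, s5}
Sat(AX (a | b)) = {s : every successor in {s0, s2, s3, s5}} = {s2, s3, s4, s5}
EG (AX (a | b)): greatest fixpoint, start Z0 = {s2, s3, s4, s5}, keep only states in Sat with some successor in Z. Already a fixed point.
Sat(EG (AX (a | b))) = {s2, s3, s4, s5}
A[a U EG (AX (a | b))]: least fixpoint, start Z0 = Sat(EG (AX (a | b))) = {s2, s3, s4, s5}, add states in Sat(a) with every successor in Z. Already a fixed point.
Sat(A[a U EG (AX (a | b))]) = {s2, s3, s4, s5}
s0 ∉ Sat(A[a U EG (AX (a | b))]) = {s2, s3, s4, s5}, so the formula does not hold at s0.

No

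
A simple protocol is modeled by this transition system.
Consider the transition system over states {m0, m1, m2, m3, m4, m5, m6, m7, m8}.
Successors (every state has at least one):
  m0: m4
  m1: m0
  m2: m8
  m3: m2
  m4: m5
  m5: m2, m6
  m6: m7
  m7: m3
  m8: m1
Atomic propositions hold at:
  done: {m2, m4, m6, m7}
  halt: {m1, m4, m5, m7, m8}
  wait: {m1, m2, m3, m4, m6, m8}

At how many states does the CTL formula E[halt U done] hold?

5

E[halt U done]: least fixpoint, start Z0 = Sat(done) = {m2, m4, m6, m7}, add states in Sat(halt) with some successor in Z. Z1 = {m2, m4, m5, m6, m7}; fixed.
Sat(E[halt U done]) = {m2, m4, m5, m6, m7}
|Sat(E[halt U done])| = |{m2, m4, m5, m6, m7}| = 5.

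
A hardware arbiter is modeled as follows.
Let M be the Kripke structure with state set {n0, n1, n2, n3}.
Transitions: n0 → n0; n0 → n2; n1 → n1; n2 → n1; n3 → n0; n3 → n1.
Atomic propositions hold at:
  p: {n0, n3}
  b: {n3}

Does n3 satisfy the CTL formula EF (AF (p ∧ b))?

Sat(p ∧ b) = {n3}
AF (p ∧ b): least fixpoint, start Z0 = {n3}, add states with every successor in Z. Already a fixed point.
Sat(AF (p ∧ b)) = {n3}
EF (AF (p ∧ b)): least fixpoint, start Z0 = {n3}, add states with some successor in Z. Already a fixed point.
Sat(EF (AF (p ∧ b))) = {n3}
n3 ∈ Sat(EF (AF (p ∧ b))) = {n3}, so the formula holds at n3.

Yes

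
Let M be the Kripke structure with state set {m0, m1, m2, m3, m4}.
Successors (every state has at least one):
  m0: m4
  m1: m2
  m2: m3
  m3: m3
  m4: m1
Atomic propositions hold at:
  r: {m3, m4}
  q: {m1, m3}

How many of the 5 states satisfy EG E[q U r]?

1

E[q U r]: least fixpoint, start Z0 = Sat(r) = {m3, m4}, add states in Sat(q) with some successor in Z. Already a fixed point.
Sat(E[q U r]) = {m3, m4}
EG E[q U r]: greatest fixpoint, start Z0 = {m3, m4}, keep only states in Sat with some successor in Z. Z1 = {m3}; fixed.
Sat(EG E[q U r]) = {m3}
|Sat(EG E[q U r])| = |{m3}| = 1.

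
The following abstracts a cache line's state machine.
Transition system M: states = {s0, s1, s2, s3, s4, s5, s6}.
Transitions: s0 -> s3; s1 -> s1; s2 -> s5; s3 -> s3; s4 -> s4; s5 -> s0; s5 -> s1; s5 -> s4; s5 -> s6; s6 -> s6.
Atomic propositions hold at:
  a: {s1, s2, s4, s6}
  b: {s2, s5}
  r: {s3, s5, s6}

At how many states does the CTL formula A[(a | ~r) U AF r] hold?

Sat(~r) = {s0, s1, s2, s4}
Sat(a | ~r) = {s0, s1, s2, s4, s6}
AF r: least fixpoint, start Z0 = {s3, s5, s6}, add states with every successor in Z. Z1 = {s0, s2, s3, s5, s6}; fixed.
Sat(AF r) = {s0, s2, s3, s5, s6}
A[(a | ~r) U AF r]: least fixpoint, start Z0 = Sat(AF r) = {s0, s2, s3, s5, s6}, add states in Sat(a | ~r) with every successor in Z. Already a fixed point.
Sat(A[(a | ~r) U AF r]) = {s0, s2, s3, s5, s6}
|Sat(A[(a | ~r) U AF r])| = |{s0, s2, s3, s5, s6}| = 5.

5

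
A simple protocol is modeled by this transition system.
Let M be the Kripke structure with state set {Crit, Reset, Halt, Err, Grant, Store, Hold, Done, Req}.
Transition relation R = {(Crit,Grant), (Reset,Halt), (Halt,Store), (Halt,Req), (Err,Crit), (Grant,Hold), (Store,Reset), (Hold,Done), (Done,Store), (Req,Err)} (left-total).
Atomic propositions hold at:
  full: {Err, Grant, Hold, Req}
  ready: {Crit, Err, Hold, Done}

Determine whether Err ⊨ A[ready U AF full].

AF full: least fixpoint, start Z0 = {Err, Grant, Hold, Req}, add states with every successor in Z. Z1 = {Crit, Err, Grant, Hold, Req}; fixed.
Sat(AF full) = {Crit, Err, Grant, Hold, Req}
A[ready U AF full]: least fixpoint, start Z0 = Sat(AF full) = {Crit, Err, Grant, Hold, Req}, add states in Sat(ready) with every successor in Z. Already a fixed point.
Sat(A[ready U AF full]) = {Crit, Err, Grant, Hold, Req}
Err ∈ Sat(A[ready U AF full]) = {Crit, Err, Grant, Hold, Req}, so the formula holds at Err.

Yes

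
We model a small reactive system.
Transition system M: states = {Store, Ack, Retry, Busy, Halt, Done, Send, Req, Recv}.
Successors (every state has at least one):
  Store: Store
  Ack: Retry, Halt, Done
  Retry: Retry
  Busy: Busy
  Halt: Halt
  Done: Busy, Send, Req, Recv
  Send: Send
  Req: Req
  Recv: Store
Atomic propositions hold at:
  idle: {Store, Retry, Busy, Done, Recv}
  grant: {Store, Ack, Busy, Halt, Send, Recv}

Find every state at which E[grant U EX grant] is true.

{Store, Ack, Busy, Halt, Done, Send, Recv}

Sat(EX grant) = {s : some successor in {Store, Ack, Busy, Halt, Send, Recv}} = {Store, Ack, Busy, Halt, Done, Send, Recv}
E[grant U EX grant]: least fixpoint, start Z0 = Sat(EX grant) = {Store, Ack, Busy, Halt, Done, Send, Recv}, add states in Sat(grant) with some successor in Z. Already a fixed point.
Sat(E[grant U EX grant]) = {Store, Ack, Busy, Halt, Done, Send, Recv}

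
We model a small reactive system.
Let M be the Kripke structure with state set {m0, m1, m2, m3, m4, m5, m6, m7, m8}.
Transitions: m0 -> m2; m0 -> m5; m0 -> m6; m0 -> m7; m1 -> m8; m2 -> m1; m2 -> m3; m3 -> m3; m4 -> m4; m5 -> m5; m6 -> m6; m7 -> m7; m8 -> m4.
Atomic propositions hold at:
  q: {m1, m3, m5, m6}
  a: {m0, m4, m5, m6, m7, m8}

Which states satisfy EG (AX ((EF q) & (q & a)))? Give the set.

EF q: least fixpoint, start Z0 = {m1, m3, m5, m6}, add states with some successor in Z. Z1 = {m0, m1, m2, m3, m5, m6}; fixed.
Sat(EF q) = {m0, m1, m2, m3, m5, m6}
Sat(q & a) = {m5, m6}
Sat((EF q) & (q & a)) = {m5, m6}
Sat(AX ((EF q) & (q & a))) = {s : every successor in {m5, m6}} = {m5, m6}
EG (AX ((EF q) & (q & a))): greatest fixpoint, start Z0 = {m5, m6}, keep only states in Sat with some successor in Z. Already a fixed point.
Sat(EG (AX ((EF q) & (q & a)))) = {m5, m6}

{m5, m6}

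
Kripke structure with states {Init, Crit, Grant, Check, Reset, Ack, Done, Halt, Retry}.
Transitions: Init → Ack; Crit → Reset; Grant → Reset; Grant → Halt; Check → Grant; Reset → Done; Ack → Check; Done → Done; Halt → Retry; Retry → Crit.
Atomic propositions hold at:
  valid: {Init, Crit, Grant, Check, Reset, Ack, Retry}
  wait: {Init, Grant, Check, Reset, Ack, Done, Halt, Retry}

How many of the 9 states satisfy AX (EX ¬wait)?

1

Sat(¬wait) = {Crit}
Sat(EX ¬wait) = {s : some successor in {Crit}} = {Retry}
Sat(AX (EX ¬wait)) = {s : every successor in {Retry}} = {Halt}
|Sat(AX (EX ¬wait))| = |{Halt}| = 1.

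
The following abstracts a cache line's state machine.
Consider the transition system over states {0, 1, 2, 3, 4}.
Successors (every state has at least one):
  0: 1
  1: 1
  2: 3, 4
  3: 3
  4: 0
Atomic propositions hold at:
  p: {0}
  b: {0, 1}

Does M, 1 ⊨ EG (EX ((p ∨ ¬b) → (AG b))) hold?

Sat(¬b) = {2, 3, 4}
Sat(p ∨ ¬b) = {0, 2, 3, 4}
AG b: greatest fixpoint, start Z0 = {0, 1}, keep only states in Sat with every successor in Z. Already a fixed point.
Sat(AG b) = {0, 1}
Sat((p ∨ ¬b) → (AG b)) = {0, 1}
Sat(EX ((p ∨ ¬b) → (AG b))) = {s : some successor in {0, 1}} = {0, 1, 4}
EG (EX ((p ∨ ¬b) → (AG b))): greatest fixpoint, start Z0 = {0, 1, 4}, keep only states in Sat with some successor in Z. Already a fixed point.
Sat(EG (EX ((p ∨ ¬b) → (AG b)))) = {0, 1, 4}
1 ∈ Sat(EG (EX ((p ∨ ¬b) → (AG b)))) = {0, 1, 4}, so the formula holds at 1.

Yes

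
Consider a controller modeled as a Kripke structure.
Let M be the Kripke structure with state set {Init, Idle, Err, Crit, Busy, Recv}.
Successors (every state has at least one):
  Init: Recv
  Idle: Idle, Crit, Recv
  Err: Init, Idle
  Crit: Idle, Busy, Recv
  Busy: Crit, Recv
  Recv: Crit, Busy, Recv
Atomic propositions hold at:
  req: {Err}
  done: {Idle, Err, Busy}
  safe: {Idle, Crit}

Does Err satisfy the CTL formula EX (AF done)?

AF done: least fixpoint, start Z0 = {Idle, Err, Busy}, add states with every successor in Z. Already a fixed point.
Sat(AF done) = {Idle, Err, Busy}
Sat(EX (AF done)) = {s : some successor in {Idle, Err, Busy}} = {Idle, Err, Crit, Recv}
Err ∈ Sat(EX (AF done)) = {Idle, Err, Crit, Recv}, so the formula holds at Err.

Yes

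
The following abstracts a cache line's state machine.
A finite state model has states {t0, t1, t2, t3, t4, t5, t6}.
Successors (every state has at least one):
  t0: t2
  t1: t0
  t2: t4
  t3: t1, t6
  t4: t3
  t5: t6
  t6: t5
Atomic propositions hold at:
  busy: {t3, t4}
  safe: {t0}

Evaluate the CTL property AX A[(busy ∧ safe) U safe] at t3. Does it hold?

No

Sat(busy ∧ safe) = ∅
A[(busy ∧ safe) U safe]: least fixpoint, start Z0 = Sat(safe) = {t0}, add states in Sat(busy ∧ safe) with every successor in Z. Already a fixed point.
Sat(A[(busy ∧ safe) U safe]) = {t0}
Sat(AX A[(busy ∧ safe) U safe]) = {s : every successor in {t0}} = {t1}
t3 ∉ Sat(AX A[(busy ∧ safe) U safe]) = {t1}, so the formula does not hold at t3.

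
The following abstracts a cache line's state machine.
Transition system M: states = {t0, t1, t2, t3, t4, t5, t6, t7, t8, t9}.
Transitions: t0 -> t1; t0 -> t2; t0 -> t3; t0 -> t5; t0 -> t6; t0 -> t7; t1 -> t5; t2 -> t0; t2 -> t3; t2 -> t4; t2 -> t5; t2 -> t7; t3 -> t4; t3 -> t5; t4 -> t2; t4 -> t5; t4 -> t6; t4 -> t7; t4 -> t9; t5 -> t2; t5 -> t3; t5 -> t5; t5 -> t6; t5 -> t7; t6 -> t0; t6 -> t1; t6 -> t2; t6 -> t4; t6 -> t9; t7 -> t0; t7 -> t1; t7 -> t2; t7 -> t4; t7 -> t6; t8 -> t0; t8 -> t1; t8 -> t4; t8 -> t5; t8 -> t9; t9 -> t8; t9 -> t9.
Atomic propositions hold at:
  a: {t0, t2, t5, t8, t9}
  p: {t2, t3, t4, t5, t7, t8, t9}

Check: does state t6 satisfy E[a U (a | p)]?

No

Sat(a | p) = {t0, t2, t3, t4, t5, t7, t8, t9}
E[a U (a | p)]: least fixpoint, start Z0 = Sat((a | p)) = {t0, t2, t3, t4, t5, t7, t8, t9}, add states in Sat(a) with some successor in Z. Already a fixed point.
Sat(E[a U (a | p)]) = {t0, t2, t3, t4, t5, t7, t8, t9}
t6 ∉ Sat(E[a U (a | p)]) = {t0, t2, t3, t4, t5, t7, t8, t9}, so the formula does not hold at t6.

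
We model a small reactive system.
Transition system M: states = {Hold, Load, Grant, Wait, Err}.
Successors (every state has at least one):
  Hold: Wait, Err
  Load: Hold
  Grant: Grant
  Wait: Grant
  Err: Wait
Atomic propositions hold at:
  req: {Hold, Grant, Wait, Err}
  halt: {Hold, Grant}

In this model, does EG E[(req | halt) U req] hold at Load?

Sat(req | halt) = {Hold, Grant, Wait, Err}
E[(req | halt) U req]: least fixpoint, start Z0 = Sat(req) = {Hold, Grant, Wait, Err}, add states in Sat(req | halt) with some successor in Z. Already a fixed point.
Sat(E[(req | halt) U req]) = {Hold, Grant, Wait, Err}
EG E[(req | halt) U req]: greatest fixpoint, start Z0 = {Hold, Grant, Wait, Err}, keep only states in Sat with some successor in Z. Already a fixed point.
Sat(EG E[(req | halt) U req]) = {Hold, Grant, Wait, Err}
Load ∉ Sat(EG E[(req | halt) U req]) = {Hold, Grant, Wait, Err}, so the formula does not hold at Load.

No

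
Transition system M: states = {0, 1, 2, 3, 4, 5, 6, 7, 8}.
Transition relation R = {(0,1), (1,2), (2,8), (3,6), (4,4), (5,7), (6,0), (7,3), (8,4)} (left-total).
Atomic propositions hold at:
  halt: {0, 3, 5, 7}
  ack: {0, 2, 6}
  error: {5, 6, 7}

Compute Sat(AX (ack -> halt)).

{0, 2, 4, 5, 6, 7, 8}

Sat(ack -> halt) = {0, 1, 3, 4, 5, 7, 8}
Sat(AX (ack -> halt)) = {s : every successor in {0, 1, 3, 4, 5, 7, 8}} = {0, 2, 4, 5, 6, 7, 8}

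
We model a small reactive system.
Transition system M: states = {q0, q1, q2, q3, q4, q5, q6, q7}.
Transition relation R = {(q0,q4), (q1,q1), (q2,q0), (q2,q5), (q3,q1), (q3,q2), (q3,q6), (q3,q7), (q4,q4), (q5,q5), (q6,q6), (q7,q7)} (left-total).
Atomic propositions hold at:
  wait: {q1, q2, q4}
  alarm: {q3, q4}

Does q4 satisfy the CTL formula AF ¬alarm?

No

Sat(¬alarm) = {q0, q1, q2, q5, q6, q7}
AF ¬alarm: least fixpoint, start Z0 = {q0, q1, q2, q5, q6, q7}, add states with every successor in Z. Z1 = {q0, q1, q2, q3, q5, q6, q7}; fixed.
Sat(AF ¬alarm) = {q0, q1, q2, q3, q5, q6, q7}
q4 ∉ Sat(AF ¬alarm) = {q0, q1, q2, q3, q5, q6, q7}, so the formula does not hold at q4.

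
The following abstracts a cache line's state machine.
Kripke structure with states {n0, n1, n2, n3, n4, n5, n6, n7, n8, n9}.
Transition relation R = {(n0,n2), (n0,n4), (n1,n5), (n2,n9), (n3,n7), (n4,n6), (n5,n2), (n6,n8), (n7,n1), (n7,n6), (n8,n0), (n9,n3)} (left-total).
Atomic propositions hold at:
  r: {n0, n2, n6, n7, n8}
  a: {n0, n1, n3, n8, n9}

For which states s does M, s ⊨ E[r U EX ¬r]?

{n0, n1, n2, n6, n7, n8, n9}

Sat(¬r) = {n1, n3, n4, n5, n9}
Sat(EX ¬r) = {s : some successor in {n1, n3, n4, n5, n9}} = {n0, n1, n2, n7, n9}
E[r U EX ¬r]: least fixpoint, start Z0 = Sat(EX ¬r) = {n0, n1, n2, n7, n9}, add states in Sat(r) with some successor in Z. Z1 = {n0, n1, n2, n7, n8, n9}; Z2 = {n0, n1, n2, n6, n7, n8, n9}; fixed.
Sat(E[r U EX ¬r]) = {n0, n1, n2, n6, n7, n8, n9}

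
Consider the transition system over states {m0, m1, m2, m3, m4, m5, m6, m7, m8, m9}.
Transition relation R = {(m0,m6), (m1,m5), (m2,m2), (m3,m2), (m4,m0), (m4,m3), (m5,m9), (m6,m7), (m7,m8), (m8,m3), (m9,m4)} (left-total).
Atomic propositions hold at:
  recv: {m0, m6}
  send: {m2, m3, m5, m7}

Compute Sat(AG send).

AG send: greatest fixpoint, start Z0 = {m2, m3, m5, m7}, keep only states in Sat with every successor in Z. Z1 = {m2, m3}; fixed.
Sat(AG send) = {m2, m3}

{m2, m3}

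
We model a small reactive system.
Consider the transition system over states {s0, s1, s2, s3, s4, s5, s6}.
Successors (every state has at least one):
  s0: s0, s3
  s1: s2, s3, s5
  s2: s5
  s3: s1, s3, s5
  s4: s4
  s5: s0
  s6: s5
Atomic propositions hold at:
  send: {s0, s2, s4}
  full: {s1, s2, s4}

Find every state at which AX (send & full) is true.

{s4}

Sat(send & full) = {s2, s4}
Sat(AX (send & full)) = {s : every successor in {s2, s4}} = {s4}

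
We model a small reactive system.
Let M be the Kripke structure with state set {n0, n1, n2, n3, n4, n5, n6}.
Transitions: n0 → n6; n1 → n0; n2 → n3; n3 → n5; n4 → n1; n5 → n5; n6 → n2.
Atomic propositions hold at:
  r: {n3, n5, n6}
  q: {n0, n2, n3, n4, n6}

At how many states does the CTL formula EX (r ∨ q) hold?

6

Sat(r ∨ q) = {n0, n2, n3, n4, n5, n6}
Sat(EX (r ∨ q)) = {s : some successor in {n0, n2, n3, n4, n5, n6}} = {n0, n1, n2, n3, n5, n6}
|Sat(EX (r ∨ q))| = |{n0, n1, n2, n3, n5, n6}| = 6.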